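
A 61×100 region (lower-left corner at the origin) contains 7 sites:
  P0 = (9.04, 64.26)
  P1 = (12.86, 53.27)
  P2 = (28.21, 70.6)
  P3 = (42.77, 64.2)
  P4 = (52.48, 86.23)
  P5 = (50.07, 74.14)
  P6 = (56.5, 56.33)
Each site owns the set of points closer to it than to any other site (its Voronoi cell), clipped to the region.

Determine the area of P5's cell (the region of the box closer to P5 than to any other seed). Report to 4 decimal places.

1. box [0,61]×[0,100]: [(0, 0) (61, 0) (61, 100) (0, 100)]
2. ⊥bis P5·P0 via (29.555,69.2): [(46.2183, 0) (61, 0) (61, 100) (22.1384, 100)]  |A|=2682.1651
3. ⊥bis P5·P1 via (31.465,63.705): [(30.4367, 65.5384) (61, 11.0458) (61, 100) (22.1384, 100)]  |A|=2028.9835
4. ⊥bis P5·P2 via (39.14,72.37): [(44.2284, 40.9487) (61, 11.0458) (61, 100) (34.6656, 100)]  |A|=1523.4943
5. ⊥bis P5·P3 via (46.42,69.17): [(38.7455, 74.8062) (61, 58.4624) (61, 100) (34.6656, 100)]  |A|=793.9317
6. ⊥bis P5·P4 via (51.275,80.185): [(37.4274, 82.9454) (38.7455, 74.8062) (61, 58.4624) (61, 78.2464)]  |A|=312.9761
7. ⊥bis P5·P6 via (53.285,65.235): [(37.4274, 82.9454) (38.7455, 74.8062) (52.2747, 64.8703) (61, 68.0204) (61, 78.2464)]  |A|=271.2779
8. canonical 5-gon: [(37.4274, 82.9454) (38.7455, 74.8062) (52.2747, 64.8703) (61, 68.0204) (61, 78.2464)]
9. shoelace: 271.2779

Area of P5's cell: 271.2779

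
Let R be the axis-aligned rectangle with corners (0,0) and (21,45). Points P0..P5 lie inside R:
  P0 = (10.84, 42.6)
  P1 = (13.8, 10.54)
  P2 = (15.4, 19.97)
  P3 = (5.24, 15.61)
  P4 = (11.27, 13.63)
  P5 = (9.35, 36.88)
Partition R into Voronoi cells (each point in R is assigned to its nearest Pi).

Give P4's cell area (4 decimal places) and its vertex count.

Area of P4's cell: 49.3156 (3 vertices)

1. box [0,21]×[0,45]: [(0, 0) (21, 0) (21, 45) (0, 45)]
2. ⊥bis P4·P0 via (11.055,28.115): [(0, 27.9509) (0, 0) (21, 0) (21, 28.2626)]  |A|=590.242
3. ⊥bis P4·P1 via (12.535,12.085): [(0, 27.9509) (0, 1.8217) (21, 19.0159) (21, 28.2626)]  |A|=371.4472
4. ⊥bis P4·P2 via (13.335,16.8): [(0, 25.4867) (0, 1.8217) (16.0965, 15.0011)]  |A|=190.462
5. ⊥bis P4·P3 via (8.255,14.62): [(9.7398, 19.142) (5.5427, 6.3599) (16.0965, 15.0011)]  |A|=49.3156
6. ⊥bis P4·P5 via (10.31,25.255): [(9.7398, 19.142) (5.5427, 6.3599) (16.0965, 15.0011)]  |A|=49.3156
7. canonical 3-gon: [(9.7398, 19.142) (5.5427, 6.3599) (16.0965, 15.0011)]
8. shoelace: 49.3156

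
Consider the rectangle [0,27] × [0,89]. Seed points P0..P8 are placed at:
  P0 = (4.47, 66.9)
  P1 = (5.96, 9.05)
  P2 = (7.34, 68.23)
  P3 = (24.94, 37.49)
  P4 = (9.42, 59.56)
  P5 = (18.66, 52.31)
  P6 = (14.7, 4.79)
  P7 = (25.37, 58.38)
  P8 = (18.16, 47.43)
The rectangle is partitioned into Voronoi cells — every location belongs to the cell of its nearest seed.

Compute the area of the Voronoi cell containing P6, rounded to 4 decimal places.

Area of P6's cell: 307.6122

1. box [0,27]×[0,89]: [(0, 0) (27, 0) (27, 89) (0, 89)]
2. ⊥bis P6·P0 via (9.585,35.845): [(0, 34.2663) (0, 0) (27, 0) (27, 38.7134)]  |A|=985.2254
3. ⊥bis P6·P1 via (10.33,6.92): [(25.7241, 38.5032) (6.9571, 0) (27, 0) (27, 38.7134)]  |A|=410.5552
4. ⊥bis P6·P2 via (11.02,36.51): [(25.5757, 38.1987) (6.9571, 0) (27, 0) (27, 38.3639)]  |A|=410.1277
5. ⊥bis P6·P3 via (19.82,21.14): [(17.5999, 21.8352) (6.9571, 0) (27, 0) (27, 18.8916)]  |A|=307.6122
6. ⊥bis P6·P4 via (12.06,32.175): [(17.5999, 21.8352) (6.9571, 0) (27, 0) (27, 18.8916)]  |A|=307.6122
7. ⊥bis P6·P5 via (16.68,28.55): [(17.5999, 21.8352) (6.9571, 0) (27, 0) (27, 18.8916)]  |A|=307.6122
8. ⊥bis P6·P7 via (20.035,31.585): [(17.5999, 21.8352) (6.9571, 0) (27, 0) (27, 18.8916)]  |A|=307.6122
9. ⊥bis P6·P8 via (16.43,26.11): [(17.5999, 21.8352) (6.9571, 0) (27, 0) (27, 18.8916)]  |A|=307.6122
10. canonical 4-gon: [(17.5999, 21.8352) (6.9571, 0) (27, 0) (27, 18.8916)]
11. shoelace: 307.6122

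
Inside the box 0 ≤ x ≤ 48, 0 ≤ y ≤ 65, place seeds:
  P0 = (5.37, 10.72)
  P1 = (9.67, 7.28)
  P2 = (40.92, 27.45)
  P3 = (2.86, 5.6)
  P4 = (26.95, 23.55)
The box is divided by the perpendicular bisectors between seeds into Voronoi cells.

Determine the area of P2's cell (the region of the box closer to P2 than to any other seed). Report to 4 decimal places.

Area of P2's cell: 1041.2472

1. box [0,48]×[0,65]: [(0, 0) (48, 0) (48, 65) (0, 65)]
2. ⊥bis P2·P0 via (23.145,19.085): [(32.1265, 0) (48, 0) (48, 65) (1.5372, 65)]  |A|=2025.9306
3. ⊥bis P2·P1 via (25.295,17.365): [(20.346, 25.0326) (36.5031, 0) (48, 0) (48, 65) (1.5372, 65)]  |A|=1971.1522
4. ⊥bis P2·P3 via (21.89,16.525): [(20.346, 25.0326) (36.5031, 0) (48, 0) (48, 65) (1.5372, 65)]  |A|=1971.1522
5. ⊥bis P2·P4 via (33.935,25.5): [(41.0538, 0) (48, 0) (48, 65) (22.9078, 65)]  |A|=1041.2472
6. canonical 4-gon: [(41.0538, 0) (48, 0) (48, 65) (22.9078, 65)]
7. shoelace: 1041.2472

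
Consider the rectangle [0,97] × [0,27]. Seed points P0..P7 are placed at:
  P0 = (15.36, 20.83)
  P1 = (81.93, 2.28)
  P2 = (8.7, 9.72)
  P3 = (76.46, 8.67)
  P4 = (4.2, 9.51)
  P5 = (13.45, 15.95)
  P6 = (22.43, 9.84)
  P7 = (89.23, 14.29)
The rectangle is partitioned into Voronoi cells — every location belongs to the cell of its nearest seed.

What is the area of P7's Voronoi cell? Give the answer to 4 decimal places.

1. box [0,97]×[0,27]: [(0, 0) (97, 0) (97, 27) (0, 27)]
2. ⊥bis P7·P0 via (52.295,17.56): [(50.7403, 0) (97, 0) (97, 27) (53.1308, 27)]  |A|=1216.7401
3. ⊥bis P7·P1 via (85.58,8.285): [(97, 1.3436) (97, 27) (54.79, 27)]  |A|=541.4782
4. ⊥bis P7·P2 via (48.965,12.005): [(97, 1.3436) (97, 27) (54.79, 27)]  |A|=541.4782
5. ⊥bis P7·P3 via (82.845,11.48): [(83.7658, 9.3877) (97, 1.3436) (97, 27) (76.0147, 27)]  |A|=354.57
6. ⊥bis P7·P4 via (46.715,11.9): [(83.7658, 9.3877) (97, 1.3436) (97, 27) (76.0147, 27)]  |A|=354.57
7. ⊥bis P7·P5 via (51.34,15.12): [(83.7658, 9.3877) (97, 1.3436) (97, 27) (76.0147, 27)]  |A|=354.57
8. ⊥bis P7·P6 via (55.83,12.065): [(83.7658, 9.3877) (97, 1.3436) (97, 27) (76.0147, 27)]  |A|=354.57
9. canonical 4-gon: [(83.7658, 9.3877) (97, 1.3436) (97, 27) (76.0147, 27)]
10. shoelace: 354.57

Area of P7's cell: 354.5700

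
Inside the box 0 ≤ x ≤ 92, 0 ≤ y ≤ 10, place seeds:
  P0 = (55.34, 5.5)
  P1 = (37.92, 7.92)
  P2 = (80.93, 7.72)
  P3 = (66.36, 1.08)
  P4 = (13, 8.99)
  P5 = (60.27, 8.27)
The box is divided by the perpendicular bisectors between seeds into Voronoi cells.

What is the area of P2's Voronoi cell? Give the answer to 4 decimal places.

Area of P2's cell: 186.2844

1. box [0,92]×[0,10]: [(0, 0) (92, 0) (92, 10) (0, 10)]
2. ⊥bis P2·P0 via (68.135,6.61): [(68.7084, 0) (92, 0) (92, 10) (67.8409, 10)]  |A|=237.2533
3. ⊥bis P2·P1 via (59.425,7.82): [(68.7084, 0) (92, 0) (92, 10) (67.8409, 10)]  |A|=237.2533
4. ⊥bis P2·P3 via (73.645,4.4): [(75.6502, 0) (92, 0) (92, 10) (71.0929, 10)]  |A|=186.2844
5. ⊥bis P2·P4 via (46.965,8.355): [(75.6502, 0) (92, 0) (92, 10) (71.0929, 10)]  |A|=186.2844
6. ⊥bis P2·P5 via (70.6,7.995): [(75.6502, 0) (92, 0) (92, 10) (71.0929, 10)]  |A|=186.2844
7. canonical 4-gon: [(75.6502, 0) (92, 0) (92, 10) (71.0929, 10)]
8. shoelace: 186.2844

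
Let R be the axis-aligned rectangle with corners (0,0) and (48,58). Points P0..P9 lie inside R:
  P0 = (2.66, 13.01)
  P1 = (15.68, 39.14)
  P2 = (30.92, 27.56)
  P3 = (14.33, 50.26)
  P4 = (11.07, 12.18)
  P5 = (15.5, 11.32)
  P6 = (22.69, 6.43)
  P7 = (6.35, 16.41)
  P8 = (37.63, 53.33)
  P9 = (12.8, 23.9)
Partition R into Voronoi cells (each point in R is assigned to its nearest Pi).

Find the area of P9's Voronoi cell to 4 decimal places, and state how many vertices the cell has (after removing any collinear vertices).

1. box [0,48]×[0,58]: [(0, 0) (48, 0) (48, 58) (0, 58)]
2. ⊥bis P9·P0 via (7.73,18.455): [(0, 25.6526) (27.55, 0) (48, 0) (48, 58) (0, 58)]  |A|=2430.6348
3. ⊥bis P9·P1 via (14.24,31.52): [(0, 34.211) (0, 25.6526) (27.55, 0) (48, 0) (48, 25.1402)]  |A|=1071.0632
4. ⊥bis P9·P2 via (21.86,25.73): [(20.9465, 30.2526) (0, 34.211) (0, 25.6526) (26.9429, 0.5653)]  |A|=414.3491
5. ⊥bis P9·P3 via (13.565,37.08): [(20.9465, 30.2526) (0, 34.211) (0, 25.6526) (26.9429, 0.5653)]  |A|=414.3491
6. ⊥bis P9·P4 via (11.935,18.04): [(23.766, 16.2936) (20.9465, 30.2526) (0, 34.211) (0, 25.6526) (7.4675, 18.6995)]  |A|=289.9959
7. ⊥bis P9·P5 via (14.15,17.61): [(14.4345, 17.6711) (23.1116, 19.5334) (20.9465, 30.2526) (0, 34.211) (0, 25.6526) (7.4675, 18.6995)]  |A|=275.3304
8. ⊥bis P9·P6 via (17.745,15.165): [(14.4345, 17.6711) (23.1116, 19.5334) (20.9465, 30.2526) (0, 34.211) (0, 25.6526) (7.4675, 18.6995)]  |A|=275.3304
9. ⊥bis P9·P7 via (9.575,20.155): [(12.0509, 18.0229) (14.4345, 17.6711) (23.1116, 19.5334) (20.9465, 30.2526) (0, 34.211) (0, 28.4005)]  |A|=245.3648
10. ⊥bis P9·P8 via (25.215,38.615): [(12.0509, 18.0229) (14.4345, 17.6711) (23.1116, 19.5334) (20.9465, 30.2526) (0, 34.211) (0, 28.4005)]  |A|=245.3648
11. canonical 6-gon: [(12.0509, 18.0229) (14.4345, 17.6711) (23.1116, 19.5334) (20.9465, 30.2526) (0, 34.211) (0, 28.4005)]
12. shoelace: 245.3648

Area of P9's cell: 245.3648 (6 vertices)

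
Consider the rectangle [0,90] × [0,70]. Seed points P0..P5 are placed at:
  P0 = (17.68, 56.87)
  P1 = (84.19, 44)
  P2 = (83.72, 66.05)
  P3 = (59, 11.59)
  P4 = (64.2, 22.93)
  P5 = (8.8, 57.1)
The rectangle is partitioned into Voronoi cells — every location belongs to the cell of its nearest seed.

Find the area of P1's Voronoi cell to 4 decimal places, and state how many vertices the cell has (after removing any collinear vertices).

1. box [0,90]×[0,70]: [(0, 0) (90, 0) (90, 70) (0, 70)]
2. ⊥bis P1·P0 via (50.935,50.435): [(41.1756, 0) (90, 0) (90, 70) (54.7209, 70)]  |A|=2943.6222
3. ⊥bis P1·P2 via (83.955,55.025): [(51.6901, 54.3373) (41.1756, 0) (90, 0) (90, 55.1539)]  |A|=2382.9616
4. ⊥bis P1·P3 via (71.595,27.795): [(51.6901, 54.3373) (49.8278, 44.7131) (90, 13.4901) (90, 55.1539)]  |A|=1020.4524
5. ⊥bis P1·P4 via (74.195,33.465): [(52.184, 54.3478) (90, 18.4701) (90, 55.1539)]  |A|=693.6164
6. ⊥bis P1·P5 via (46.495,50.55): [(52.184, 54.3478) (90, 18.4701) (90, 55.1539)]  |A|=693.6164
7. canonical 3-gon: [(52.184, 54.3478) (90, 18.4701) (90, 55.1539)]
8. shoelace: 693.6164

Area of P1's cell: 693.6164 (3 vertices)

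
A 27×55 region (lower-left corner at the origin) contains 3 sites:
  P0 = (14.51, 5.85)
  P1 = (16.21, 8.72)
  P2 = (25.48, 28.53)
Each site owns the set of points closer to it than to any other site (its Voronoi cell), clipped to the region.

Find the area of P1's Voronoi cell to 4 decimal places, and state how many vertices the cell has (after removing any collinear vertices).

Area of P1's cell: 369.2336 (4 vertices)

1. box [0,27]×[0,55]: [(0, 0) (27, 0) (27, 55) (0, 55)]
2. ⊥bis P1·P0 via (15.36,7.285): [(0, 16.3833) (27, 0.3902) (27, 55) (0, 55)]  |A|=1258.558
3. ⊥bis P1·P2 via (20.845,18.625): [(0, 28.3793) (0, 16.3833) (27, 0.3902) (27, 15.7448)]  |A|=369.2336
4. canonical 4-gon: [(0, 28.3793) (0, 16.3833) (27, 0.3902) (27, 15.7448)]
5. shoelace: 369.2336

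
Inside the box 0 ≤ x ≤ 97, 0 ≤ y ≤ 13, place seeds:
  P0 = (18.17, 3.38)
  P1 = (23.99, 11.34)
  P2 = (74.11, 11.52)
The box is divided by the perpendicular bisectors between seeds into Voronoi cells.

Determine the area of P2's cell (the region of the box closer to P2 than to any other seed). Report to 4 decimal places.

1. box [0,97]×[0,13]: [(0, 0) (97, 0) (97, 13) (0, 13)]
2. ⊥bis P2·P0 via (46.14,7.45): [(47.2241, 0) (97, 0) (97, 13) (45.3324, 13)]  |A|=659.3829
3. ⊥bis P2·P1 via (49.05,11.43): [(49.091, 0) (97, 0) (97, 13) (49.0444, 13)]  |A|=623.1198
4. canonical 4-gon: [(49.091, 0) (97, 0) (97, 13) (49.0444, 13)]
5. shoelace: 623.1198

Area of P2's cell: 623.1198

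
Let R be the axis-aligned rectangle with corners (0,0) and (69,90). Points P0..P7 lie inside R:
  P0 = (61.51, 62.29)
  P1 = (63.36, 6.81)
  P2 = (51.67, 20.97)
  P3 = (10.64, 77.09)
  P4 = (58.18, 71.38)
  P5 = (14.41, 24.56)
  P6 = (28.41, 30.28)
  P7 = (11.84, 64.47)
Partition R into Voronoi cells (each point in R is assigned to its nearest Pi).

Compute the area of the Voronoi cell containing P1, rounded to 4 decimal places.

1. box [0,69]×[0,90]: [(0, 0) (69, 0) (69, 90) (0, 90)]
2. ⊥bis P1·P0 via (62.435,34.55): [(0, 32.4681) (0, 0) (69, 0) (69, 34.7689)]  |A|=2319.6763
3. ⊥bis P1·P2 via (57.515,13.89): [(40.6902, 0) (69, 0) (69, 23.3716)]  |A|=330.8233
4. ⊥bis P1·P3 via (37,41.95): [(40.6902, 0) (69, 0) (69, 23.3716)]  |A|=330.8233
5. ⊥bis P1·P4 via (60.77,39.095): [(40.6902, 0) (69, 0) (69, 23.3716)]  |A|=330.8233
6. ⊥bis P1·P5 via (38.885,15.685): [(40.6902, 0) (69, 0) (69, 23.3716)]  |A|=330.8233
7. ⊥bis P1·P6 via (45.885,18.545): [(40.6902, 0) (69, 0) (69, 23.3716)]  |A|=330.8233
8. ⊥bis P1·P7 via (37.6,35.64): [(40.6902, 0) (69, 0) (69, 23.3716)]  |A|=330.8233
9. canonical 3-gon: [(40.6902, 0) (69, 0) (69, 23.3716)]
10. shoelace: 330.8233

Area of P1's cell: 330.8233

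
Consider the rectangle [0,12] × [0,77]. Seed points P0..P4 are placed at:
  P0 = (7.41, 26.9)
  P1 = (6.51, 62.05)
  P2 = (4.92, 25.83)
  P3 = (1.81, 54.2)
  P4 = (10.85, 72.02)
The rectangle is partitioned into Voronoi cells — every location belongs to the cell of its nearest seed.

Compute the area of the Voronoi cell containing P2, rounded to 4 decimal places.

Area of P2's cell: 320.7547

1. box [0,12]×[0,77]: [(0, 0) (12, 0) (12, 77) (0, 77)]
2. ⊥bis P2·P0 via (6.165,26.365): [(0, 40.7116) (0, 0) (12, 0) (12, 12.7864)]  |A|=320.9877
3. ⊥bis P2·P1 via (5.715,43.94): [(0, 40.7116) (0, 0) (12, 0) (12, 12.7864)]  |A|=320.9877
4. ⊥bis P2·P3 via (3.365,40.015): [(0.4373, 39.6941) (0, 39.6461) (0, 0) (12, 0) (12, 12.7864)]  |A|=320.7547
5. ⊥bis P2·P4 via (7.885,48.925): [(0.4373, 39.6941) (0, 39.6461) (0, 0) (12, 0) (12, 12.7864)]  |A|=320.7547
6. canonical 5-gon: [(0.4373, 39.6941) (0, 39.6461) (0, 0) (12, 0) (12, 12.7864)]
7. shoelace: 320.7547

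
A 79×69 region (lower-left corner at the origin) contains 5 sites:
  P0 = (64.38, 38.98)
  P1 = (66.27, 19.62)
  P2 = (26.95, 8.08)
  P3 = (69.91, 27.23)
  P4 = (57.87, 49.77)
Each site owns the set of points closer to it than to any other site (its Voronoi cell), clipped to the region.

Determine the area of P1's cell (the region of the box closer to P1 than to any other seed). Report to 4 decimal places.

Area of P1's cell: 805.2858

1. box [0,79]×[0,69]: [(0, 0) (79, 0) (79, 69) (0, 69)]
2. ⊥bis P1·P0 via (65.325,29.3): [(0, 22.9227) (0, 0) (79, 0) (79, 30.635)]  |A|=2115.53
3. ⊥bis P1·P2 via (46.61,13.85): [(42.7232, 27.0935) (50.6748, 0) (79, 0) (79, 30.635)]  |A|=939.3848
4. ⊥bis P1·P3 via (68.09,23.425): [(57.4206, 28.5283) (42.7232, 27.0935) (50.6748, 0) (79, 0) (79, 18.2066)]  |A|=805.2858
5. ⊥bis P1·P4 via (62.07,34.695): [(57.4206, 28.5283) (42.7232, 27.0935) (50.6748, 0) (79, 0) (79, 18.2066)]  |A|=805.2858
6. canonical 5-gon: [(57.4206, 28.5283) (42.7232, 27.0935) (50.6748, 0) (79, 0) (79, 18.2066)]
7. shoelace: 805.2858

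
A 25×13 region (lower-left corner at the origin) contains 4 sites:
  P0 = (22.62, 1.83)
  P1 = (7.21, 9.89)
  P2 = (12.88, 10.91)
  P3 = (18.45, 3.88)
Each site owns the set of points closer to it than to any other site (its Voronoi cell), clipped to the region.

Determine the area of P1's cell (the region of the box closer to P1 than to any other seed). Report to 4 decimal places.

1. box [0,25]×[0,13]: [(0, 0) (25, 0) (25, 13) (0, 13)]
2. ⊥bis P1·P0 via (14.915,5.86): [(0, 0) (11.85, 0) (18.6495, 13) (0, 13)]  |A|=198.2467
3. ⊥bis P1·P2 via (10.045,10.4): [(0, 0) (11.85, 0) (11.899, 0.0937) (9.5773, 13) (0, 13)]  |A|=139.7025
4. ⊥bis P1·P3 via (12.83,6.885): [(0, 0) (9.1486, 0) (11.2193, 3.8725) (9.5773, 13) (0, 13)]  |A|=134.3474
5. canonical 5-gon: [(0, 0) (9.1486, 0) (11.2193, 3.8725) (9.5773, 13) (0, 13)]
6. shoelace: 134.3474

Area of P1's cell: 134.3474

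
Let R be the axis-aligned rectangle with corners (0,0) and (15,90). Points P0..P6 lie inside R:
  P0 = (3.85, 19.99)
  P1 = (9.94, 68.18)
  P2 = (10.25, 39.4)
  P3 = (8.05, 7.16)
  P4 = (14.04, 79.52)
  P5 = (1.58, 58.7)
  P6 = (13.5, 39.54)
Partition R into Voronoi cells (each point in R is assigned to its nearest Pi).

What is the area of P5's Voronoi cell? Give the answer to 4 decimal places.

Area of P5's cell: 181.0059

1. box [0,15]×[0,90]: [(0, 0) (15, 0) (15, 90) (0, 90)]
2. ⊥bis P5·P0 via (2.715,39.345): [(0, 39.1858) (15, 40.0654) (15, 90) (0, 90)]  |A|=755.616
3. ⊥bis P5·P1 via (5.76,63.44): [(0, 68.5195) (0, 39.1858) (15, 40.0654) (15, 55.2916)]  |A|=334.1996
4. ⊥bis P5·P2 via (5.915,49.05): [(0, 68.5195) (0, 46.3928) (15, 53.1312) (15, 55.2916)]  |A|=182.1533
5. ⊥bis P5·P3 via (4.815,32.93): [(0, 68.5195) (0, 46.3928) (15, 53.1312) (15, 55.2916)]  |A|=182.1533
6. ⊥bis P5·P4 via (7.81,69.11): [(0, 68.5195) (0, 46.3928) (15, 53.1312) (15, 55.2916)]  |A|=182.1533
7. ⊥bis P5·P6 via (7.54,49.12): [(0, 68.5195) (0, 46.3928) (11.357, 51.4947) (15, 53.7611) (15, 55.2916)]  |A|=181.0059
8. canonical 5-gon: [(0, 68.5195) (0, 46.3928) (11.357, 51.4947) (15, 53.7611) (15, 55.2916)]
9. shoelace: 181.0059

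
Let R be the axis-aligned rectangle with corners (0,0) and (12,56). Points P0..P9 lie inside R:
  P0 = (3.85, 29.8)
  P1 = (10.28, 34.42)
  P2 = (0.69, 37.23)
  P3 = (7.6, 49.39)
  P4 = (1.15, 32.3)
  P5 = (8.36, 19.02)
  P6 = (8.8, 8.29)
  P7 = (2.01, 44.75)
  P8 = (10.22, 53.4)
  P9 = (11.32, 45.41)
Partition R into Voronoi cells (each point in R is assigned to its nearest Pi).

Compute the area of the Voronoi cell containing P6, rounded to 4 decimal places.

Area of P6's cell: 162.5904

1. box [0,12]×[0,56]: [(0, 0) (12, 0) (12, 56) (0, 56)]
2. ⊥bis P6·P0 via (6.325,19.045): [(0, 17.5895) (0, 0) (12, 0) (12, 20.351)]  |A|=227.6425
3. ⊥bis P6·P1 via (9.54,21.355): [(0, 17.5895) (0, 0) (12, 0) (12, 20.351)]  |A|=227.6425
4. ⊥bis P6·P2 via (4.745,22.76): [(0, 17.5895) (0, 0) (12, 0) (12, 20.351)]  |A|=227.6425
5. ⊥bis P6·P3 via (8.2,28.84): [(0, 17.5895) (0, 0) (12, 0) (12, 20.351)]  |A|=227.6425
6. ⊥bis P6·P4 via (4.975,20.295): [(0, 17.5895) (0, 0) (12, 0) (12, 20.351)]  |A|=227.6425
7. ⊥bis P6·P5 via (8.58,13.655): [(0, 13.3032) (0, 0) (12, 0) (12, 13.7952)]  |A|=162.5904
8. ⊥bis P6·P7 via (5.405,26.52): [(0, 13.3032) (0, 0) (12, 0) (12, 13.7952)]  |A|=162.5904
9. ⊥bis P6·P8 via (9.51,30.845): [(0, 13.3032) (0, 0) (12, 0) (12, 13.7952)]  |A|=162.5904
10. ⊥bis P6·P9 via (10.06,26.85): [(0, 13.3032) (0, 0) (12, 0) (12, 13.7952)]  |A|=162.5904
11. canonical 4-gon: [(0, 13.3032) (0, 0) (12, 0) (12, 13.7952)]
12. shoelace: 162.5904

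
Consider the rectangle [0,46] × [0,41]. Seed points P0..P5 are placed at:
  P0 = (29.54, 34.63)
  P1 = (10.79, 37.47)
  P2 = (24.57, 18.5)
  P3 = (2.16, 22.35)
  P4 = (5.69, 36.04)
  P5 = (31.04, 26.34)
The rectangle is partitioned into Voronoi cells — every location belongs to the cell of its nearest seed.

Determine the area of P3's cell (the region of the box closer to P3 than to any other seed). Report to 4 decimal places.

1. box [0,46]×[0,41]: [(0, 0) (46, 0) (46, 41) (0, 41)]
2. ⊥bis P3·P0 via (15.85,28.49): [(0, 0) (28.6278, 0) (10.2392, 41) (0, 41)]  |A|=796.775
3. ⊥bis P3·P1 via (6.475,29.91): [(0, 33.6057) (0, 0) (28.6278, 0) (18.2196, 23.2065)]  |A|=638.3187
4. ⊥bis P3·P2 via (13.365,20.425): [(14.2337, 25.4816) (0, 33.6057) (0, 0) (9.856, 0)]  |A|=364.7405
5. ⊥bis P3·P4 via (3.925,29.195): [(14.2337, 25.4816) (10.8613, 27.4065) (0, 30.2071) (0, 0) (9.856, 0)]  |A|=346.2838
6. ⊥bis P3·P5 via (16.6,24.345): [(14.2337, 25.4816) (10.8613, 27.4065) (0, 30.2071) (0, 0) (9.856, 0)]  |A|=346.2838
7. canonical 5-gon: [(14.2337, 25.4816) (10.8613, 27.4065) (0, 30.2071) (0, 0) (9.856, 0)]
8. shoelace: 346.2838

Area of P3's cell: 346.2838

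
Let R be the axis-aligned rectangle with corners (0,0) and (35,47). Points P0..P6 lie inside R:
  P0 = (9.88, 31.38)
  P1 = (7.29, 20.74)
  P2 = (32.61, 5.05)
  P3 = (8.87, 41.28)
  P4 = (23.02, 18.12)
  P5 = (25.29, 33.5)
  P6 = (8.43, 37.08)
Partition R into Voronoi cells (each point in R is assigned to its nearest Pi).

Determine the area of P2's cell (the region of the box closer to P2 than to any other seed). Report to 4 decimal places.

1. box [0,35]×[0,47]: [(0, 0) (35, 0) (35, 47) (0, 47)]
2. ⊥bis P2·P0 via (21.245,18.215): [(0.1451, 0) (35, 0) (35, 30.0893)]  |A|=524.3805
3. ⊥bis P2·P1 via (19.95,12.895): [(25.5491, 21.9306) (11.9594, 0) (35, 0) (35, 30.0893)]  |A|=394.8333
4. ⊥bis P2·P3 via (20.74,23.165): [(25.5491, 21.9306) (11.9594, 0) (35, 0) (35, 30.0893)]  |A|=394.8333
5. ⊥bis P2·P4 via (27.815,11.585): [(12.0261, 0) (35, 0) (35, 16.8569)]  |A|=193.6351
6. ⊥bis P2·P5 via (28.95,19.275): [(12.0261, 0) (35, 0) (35, 16.8569)]  |A|=193.6351
7. ⊥bis P2·P6 via (20.52,21.065): [(12.0261, 0) (35, 0) (35, 16.8569)]  |A|=193.6351
8. canonical 3-gon: [(12.0261, 0) (35, 0) (35, 16.8569)]
9. shoelace: 193.6351

Area of P2's cell: 193.6351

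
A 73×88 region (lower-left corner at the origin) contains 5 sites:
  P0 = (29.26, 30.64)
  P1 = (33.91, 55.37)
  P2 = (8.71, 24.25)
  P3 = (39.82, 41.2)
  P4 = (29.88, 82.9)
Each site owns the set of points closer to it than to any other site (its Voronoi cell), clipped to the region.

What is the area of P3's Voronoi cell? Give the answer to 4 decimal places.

1. box [0,73]×[0,88]: [(0, 0) (73, 0) (73, 88) (0, 88)]
2. ⊥bis P3·P0 via (34.54,35.92): [(0, 70.46) (70.46, 0) (73, 0) (73, 88) (0, 88)]  |A|=3941.6942
3. ⊥bis P3·P1 via (36.865,48.285): [(26.4986, 43.9614) (70.46, 0) (73, 0) (73, 63.3561)]  |A|=1528.9052
4. ⊥bis P3·P2 via (24.265,32.725): [(26.4986, 43.9614) (70.46, 0) (73, 0) (73, 63.3561)]  |A|=1528.9052
5. ⊥bis P3·P4 via (34.85,62.05): [(26.4986, 43.9614) (70.46, 0) (73, 0) (73, 63.3561)]  |A|=1528.9052
6. canonical 4-gon: [(26.4986, 43.9614) (70.46, 0) (73, 0) (73, 63.3561)]
7. shoelace: 1528.9052

Area of P3's cell: 1528.9052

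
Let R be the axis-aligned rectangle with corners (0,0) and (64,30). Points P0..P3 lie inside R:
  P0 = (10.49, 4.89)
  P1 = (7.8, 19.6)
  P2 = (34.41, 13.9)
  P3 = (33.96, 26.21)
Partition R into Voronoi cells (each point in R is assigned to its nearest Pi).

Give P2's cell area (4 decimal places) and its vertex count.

1. box [0,64]×[0,30]: [(0, 0) (64, 0) (64, 30) (0, 30)]
2. ⊥bis P2·P0 via (22.45,9.395): [(25.9888, 0) (64, 0) (64, 30) (14.6887, 30)]  |A|=1309.8374
3. ⊥bis P2·P1 via (21.105,16.75): [(20.5883, 14.3376) (25.9888, 0) (64, 0) (64, 30) (23.9432, 30)]  |A|=1237.3633
4. ⊥bis P2·P3 via (34.185,20.055): [(21.7153, 19.5992) (20.5883, 14.3376) (25.9888, 0) (64, 0) (64, 21.1449)]  |A|=841.8338
5. canonical 5-gon: [(21.7153, 19.5992) (20.5883, 14.3376) (25.9888, 0) (64, 0) (64, 21.1449)]
6. shoelace: 841.8338

Area of P2's cell: 841.8338 (5 vertices)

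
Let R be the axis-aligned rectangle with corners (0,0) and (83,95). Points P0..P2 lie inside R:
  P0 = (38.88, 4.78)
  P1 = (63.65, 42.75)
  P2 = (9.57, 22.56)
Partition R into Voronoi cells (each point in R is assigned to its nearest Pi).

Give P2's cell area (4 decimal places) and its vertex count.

Area of P2's cell: 2400.2166 (5 vertices)

1. box [0,83]×[0,95]: [(0, 0) (83, 0) (83, 95) (0, 95)]
2. ⊥bis P2·P0 via (24.225,13.67): [(0, 0) (15.9325, 0) (73.5613, 95) (0, 95)]  |A|=4250.9572
3. ⊥bis P2·P1 via (36.61,32.655): [(0, 0) (15.9325, 0) (36.2792, 33.5411) (13.3344, 95) (0, 95)]  |A|=2400.2166
4. canonical 5-gon: [(0, 0) (15.9325, 0) (36.2792, 33.5411) (13.3344, 95) (0, 95)]
5. shoelace: 2400.2166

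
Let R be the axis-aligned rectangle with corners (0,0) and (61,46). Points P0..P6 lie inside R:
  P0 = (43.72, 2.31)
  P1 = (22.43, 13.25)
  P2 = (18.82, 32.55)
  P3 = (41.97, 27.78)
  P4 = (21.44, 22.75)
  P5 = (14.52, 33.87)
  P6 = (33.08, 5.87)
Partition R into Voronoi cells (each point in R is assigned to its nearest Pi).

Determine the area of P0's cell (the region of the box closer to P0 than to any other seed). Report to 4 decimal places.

Area of P0's cell: 334.0402

1. box [0,61]×[0,46]: [(0, 0) (61, 0) (61, 46) (0, 46)]
2. ⊥bis P0·P1 via (33.075,7.78): [(29.0772, 0) (61, 0) (61, 46) (52.7146, 46)]  |A|=924.7889
3. ⊥bis P0·P2 via (31.27,17.43): [(42.9946, 27.0842) (29.0772, 0) (61, 0) (61, 41.9101)]  |A|=809.6055
4. ⊥bis P0·P3 via (42.845,15.045): [(36.5872, 14.615) (29.0772, 0) (61, 0) (61, 16.2924)]  |A|=432.1478
5. ⊥bis P0·P4 via (32.58,12.53): [(36.5872, 14.615) (29.0772, 0) (61, 0) (61, 16.2924)]  |A|=432.1478
6. ⊥bis P0·P5 via (29.12,18.09): [(36.5872, 14.615) (29.0772, 0) (61, 0) (61, 16.2924)]  |A|=432.1478
7. ⊥bis P0·P6 via (38.4,4.09): [(42.0471, 14.9902) (37.0315, 0) (61, 0) (61, 16.2924)]  |A|=334.0402
8. canonical 4-gon: [(42.0471, 14.9902) (37.0315, 0) (61, 0) (61, 16.2924)]
9. shoelace: 334.0402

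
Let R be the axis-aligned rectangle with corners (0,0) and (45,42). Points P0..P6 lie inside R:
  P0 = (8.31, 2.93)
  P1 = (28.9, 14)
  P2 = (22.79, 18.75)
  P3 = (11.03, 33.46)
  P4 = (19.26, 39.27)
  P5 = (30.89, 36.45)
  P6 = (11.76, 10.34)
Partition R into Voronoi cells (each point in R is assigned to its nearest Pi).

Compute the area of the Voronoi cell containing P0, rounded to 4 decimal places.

1. box [0,45]×[0,42]: [(0, 0) (45, 0) (45, 42) (0, 42)]
2. ⊥bis P0·P1 via (18.605,8.465): [(0, 0) (23.1561, 0) (0.5753, 42) (0, 42)]  |A|=498.3589
3. ⊥bis P0·P2 via (15.55,10.84): [(0, 25.0729) (0, 0) (23.1561, 0) (19.0509, 7.6356)]  |A|=327.2362
4. ⊥bis P0·P3 via (9.67,18.195): [(7.2819, 18.4078) (0, 19.0565) (0, 0) (23.1561, 0) (19.0509, 7.6356)]  |A|=305.331
5. ⊥bis P0·P4 via (13.785,21.1): [(7.2819, 18.4078) (0, 19.0565) (0, 0) (23.1561, 0) (19.0509, 7.6356)]  |A|=305.331
6. ⊥bis P0·P5 via (19.6,19.69): [(7.2819, 18.4078) (0, 19.0565) (0, 0) (23.1561, 0) (19.0509, 7.6356)]  |A|=305.331
7. ⊥bis P0·P6 via (10.035,6.635): [(0, 11.3072) (0, 0) (23.1561, 0) (22.7789, 0.7016)]  |A|=136.9056
8. canonical 4-gon: [(0, 11.3072) (0, 0) (23.1561, 0) (22.7789, 0.7016)]
9. shoelace: 136.9056

Area of P0's cell: 136.9056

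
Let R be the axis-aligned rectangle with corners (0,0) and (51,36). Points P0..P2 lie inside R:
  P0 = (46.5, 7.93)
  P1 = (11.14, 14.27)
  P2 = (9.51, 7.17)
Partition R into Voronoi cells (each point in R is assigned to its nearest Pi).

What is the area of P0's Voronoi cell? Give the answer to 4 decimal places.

Area of P0's cell: 749.5143

1. box [0,51]×[0,36]: [(0, 0) (51, 0) (51, 36) (0, 36)]
2. ⊥bis P0·P1 via (28.82,11.1): [(26.8298, 0) (51, 0) (51, 36) (33.2845, 36)]  |A|=753.9422
3. ⊥bis P0·P2 via (28.005,7.55): [(28.0234, 6.6569) (28.1601, 0) (51, 0) (51, 36) (33.2845, 36)]  |A|=749.5143
4. canonical 5-gon: [(28.0234, 6.6569) (28.1601, 0) (51, 0) (51, 36) (33.2845, 36)]
5. shoelace: 749.5143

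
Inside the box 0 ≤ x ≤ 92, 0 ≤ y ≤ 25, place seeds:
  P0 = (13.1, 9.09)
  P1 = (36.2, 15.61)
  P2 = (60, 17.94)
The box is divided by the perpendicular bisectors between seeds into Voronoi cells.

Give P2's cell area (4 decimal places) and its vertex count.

Area of P2's cell: 1087.0370 (4 vertices)

1. box [0,92]×[0,25]: [(0, 0) (92, 0) (92, 25) (0, 25)]
2. ⊥bis P2·P0 via (36.55,13.515): [(39.1003, 0) (92, 0) (92, 25) (34.3828, 25)]  |A|=1381.4618
3. ⊥bis P2·P1 via (48.1,16.775): [(49.7423, 0) (92, 0) (92, 25) (47.2948, 25)]  |A|=1087.037
4. canonical 4-gon: [(49.7423, 0) (92, 0) (92, 25) (47.2948, 25)]
5. shoelace: 1087.037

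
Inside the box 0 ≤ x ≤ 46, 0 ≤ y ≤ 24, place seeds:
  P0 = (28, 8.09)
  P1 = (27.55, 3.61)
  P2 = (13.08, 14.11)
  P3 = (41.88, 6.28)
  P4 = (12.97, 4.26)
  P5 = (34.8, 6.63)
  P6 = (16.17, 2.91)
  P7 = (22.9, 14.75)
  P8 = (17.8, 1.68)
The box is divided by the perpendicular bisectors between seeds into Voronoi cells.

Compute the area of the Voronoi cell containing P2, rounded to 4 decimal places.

Area of P2's cell: 263.3592

1. box [0,46]×[0,24]: [(0, 0) (46, 0) (46, 24) (0, 24)]
2. ⊥bis P2·P0 via (20.54,11.1): [(0, 0) (16.0613, 0) (25.745, 24) (0, 24)]  |A|=501.6753
3. ⊥bis P2·P1 via (20.315,8.86): [(0, 0) (13.8858, 0) (18.786, 6.7529) (25.745, 24) (0, 24)]  |A|=494.3299
4. ⊥bis P2·P3 via (27.48,10.195): [(0, 0) (13.8858, 0) (18.786, 6.7529) (25.745, 24) (0, 24)]  |A|=494.3299
5. ⊥bis P2·P4 via (13.025,9.185): [(0, 9.3305) (19.7371, 9.11) (25.745, 24) (0, 24)]  |A|=336.4377
6. ⊥bis P2·P5 via (23.94,10.37): [(0, 9.3305) (19.7371, 9.11) (25.745, 24) (0, 24)]  |A|=336.4377
7. ⊥bis P2·P6 via (14.625,8.51): [(0, 9.3305) (16.9142, 9.1416) (20.105, 10.0219) (25.745, 24) (0, 24)]  |A|=335.1448
8. ⊥bis P2·P7 via (17.99,14.43): [(0, 9.3305) (16.9142, 9.1416) (18.3096, 9.5265) (17.3663, 24) (0, 24)]  |A|=263.3592
9. ⊥bis P2·P8 via (15.44,7.895): [(0, 9.3305) (16.9142, 9.1416) (18.3096, 9.5265) (17.3663, 24) (0, 24)]  |A|=263.3592
10. canonical 5-gon: [(0, 9.3305) (16.9142, 9.1416) (18.3096, 9.5265) (17.3663, 24) (0, 24)]
11. shoelace: 263.3592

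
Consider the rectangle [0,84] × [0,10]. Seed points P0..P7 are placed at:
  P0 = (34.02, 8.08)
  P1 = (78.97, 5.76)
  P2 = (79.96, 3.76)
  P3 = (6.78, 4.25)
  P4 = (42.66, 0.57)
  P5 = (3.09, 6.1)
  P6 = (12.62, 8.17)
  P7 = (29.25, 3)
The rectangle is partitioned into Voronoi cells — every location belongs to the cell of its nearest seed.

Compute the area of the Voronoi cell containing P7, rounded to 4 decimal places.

1. box [0,84]×[0,10]: [(0, 0) (84, 0) (84, 10) (0, 10)]
2. ⊥bis P7·P0 via (31.635,5.54): [(0, 0) (37.535, 0) (26.8851, 10) (0, 10)]  |A|=322.1009
3. ⊥bis P7·P1 via (54.11,4.38): [(0, 0) (37.535, 0) (26.8851, 10) (0, 10)]  |A|=322.1009
4. ⊥bis P7·P2 via (54.605,3.38): [(0, 0) (37.535, 0) (26.8851, 10) (0, 10)]  |A|=322.1009
5. ⊥bis P7·P3 via (18.015,3.625): [(17.8133, 0) (37.535, 0) (26.8851, 10) (18.3696, 10)]  |A|=141.186
6. ⊥bis P7·P4 via (35.955,1.785): [(17.8133, 0) (35.6315, 0) (35.9083, 1.5274) (26.8851, 10) (18.3696, 10)]  |A|=139.7323
7. ⊥bis P7·P5 via (16.17,4.55): [(17.8133, 0) (35.6315, 0) (35.9083, 1.5274) (26.8851, 10) (18.3696, 10)]  |A|=139.7323
8. ⊥bis P7·P6 via (20.935,5.585): [(19.1987, 0) (35.6315, 0) (35.9083, 1.5274) (26.8851, 10) (22.3076, 10)]  |A|=113.1159
9. canonical 5-gon: [(19.1987, 0) (35.6315, 0) (35.9083, 1.5274) (26.8851, 10) (22.3076, 10)]
10. shoelace: 113.1159

Area of P7's cell: 113.1159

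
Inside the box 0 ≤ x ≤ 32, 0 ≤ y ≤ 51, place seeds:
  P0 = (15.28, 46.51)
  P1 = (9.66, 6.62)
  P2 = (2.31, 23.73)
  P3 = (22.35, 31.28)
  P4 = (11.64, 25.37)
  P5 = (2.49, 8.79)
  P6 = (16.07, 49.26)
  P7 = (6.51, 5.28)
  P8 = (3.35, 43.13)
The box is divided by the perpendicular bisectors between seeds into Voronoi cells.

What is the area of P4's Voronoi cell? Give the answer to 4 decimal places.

1. box [0,32]×[0,51]: [(0, 0) (32, 0) (32, 51) (0, 51)]
2. ⊥bis P4·P0 via (13.46,35.94): [(0, 38.2576) (0, 0) (32, 0) (32, 32.7477)]  |A|=1136.0848
3. ⊥bis P4·P1 via (10.65,15.995): [(0, 38.2576) (0, 17.1196) (32, 13.7404) (32, 32.7477)]  |A|=642.3235
4. ⊥bis P4·P2 via (6.975,24.55): [(4.708, 37.447) (8.4377, 16.2286) (32, 13.7404) (32, 32.7477)]  |A|=504.7091
5. ⊥bis P4·P3 via (16.995,28.325): [(12.7228, 36.0669) (4.708, 37.447) (8.4377, 16.2286) (24.6126, 14.5206)]  |A|=246.5579
6. ⊥bis P4·P5 via (7.065,17.08): [(12.7228, 36.0669) (4.708, 37.447) (8.4194, 16.3325) (8.648, 16.2064) (24.6126, 14.5206)]  |A|=246.5472
7. ⊥bis P4·P6 via (13.855,37.315): [(12.7228, 36.0669) (4.708, 37.447) (8.4194, 16.3325) (8.648, 16.2064) (24.6126, 14.5206)]  |A|=246.5472
8. ⊥bis P4·P7 via (9.075,15.325): [(12.7228, 36.0669) (4.708, 37.447) (8.4194, 16.3325) (8.648, 16.2064) (24.6126, 14.5206)]  |A|=246.5472
9. ⊥bis P4·P8 via (7.495,34.25): [(12.7228, 36.0669) (11.7473, 36.2349) (5.4387, 33.2902) (8.4194, 16.3325) (8.648, 16.2064) (24.6126, 14.5206)]  |A|=232.3595
10. canonical 6-gon: [(12.7228, 36.0669) (11.7473, 36.2349) (5.4387, 33.2902) (8.4194, 16.3325) (8.648, 16.2064) (24.6126, 14.5206)]
11. shoelace: 232.3595

Area of P4's cell: 232.3595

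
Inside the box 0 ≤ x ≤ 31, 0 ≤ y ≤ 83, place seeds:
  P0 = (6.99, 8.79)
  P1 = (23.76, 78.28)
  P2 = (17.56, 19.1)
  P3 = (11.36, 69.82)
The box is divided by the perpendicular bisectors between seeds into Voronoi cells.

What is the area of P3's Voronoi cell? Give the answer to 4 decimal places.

Area of P3's cell: 910.8065

1. box [0,31]×[0,83]: [(0, 0) (31, 0) (31, 83) (0, 83)]
2. ⊥bis P3·P0 via (9.175,39.305): [(0, 39.962) (31, 37.7422) (31, 83) (0, 83)]  |A|=1368.5848
3. ⊥bis P3·P1 via (17.56,74.05): [(0, 39.962) (31, 37.7422) (31, 54.3507) (11.4538, 83) (0, 83)]  |A|=1088.5923
4. ⊥bis P3·P2 via (14.46,44.46): [(0, 42.6924) (31, 46.4818) (31, 54.3507) (11.4538, 83) (0, 83)]  |A|=910.8065
5. canonical 5-gon: [(0, 42.6924) (31, 46.4818) (31, 54.3507) (11.4538, 83) (0, 83)]
6. shoelace: 910.8065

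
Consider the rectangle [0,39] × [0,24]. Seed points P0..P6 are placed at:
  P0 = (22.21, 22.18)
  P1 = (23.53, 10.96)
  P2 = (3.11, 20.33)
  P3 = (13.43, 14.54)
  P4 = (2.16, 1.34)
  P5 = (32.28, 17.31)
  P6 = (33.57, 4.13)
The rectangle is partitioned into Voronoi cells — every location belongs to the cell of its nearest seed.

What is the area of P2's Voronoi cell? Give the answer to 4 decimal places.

1. box [0,39]×[0,24]: [(0, 0) (39, 0) (39, 24) (0, 24)]
2. ⊥bis P2·P0 via (12.66,21.255): [(0, 0) (14.7187, 0) (12.3941, 24) (0, 24)]  |A|=325.3542
3. ⊥bis P2·P1 via (13.32,15.645): [(0, 0) (6.1411, 0) (13.2237, 15.4351) (12.3941, 24) (0, 24)]  |A|=259.1556
4. ⊥bis P2·P3 via (8.27,17.435): [(0, 2.6947) (11.9533, 24) (0, 24)]  |A|=127.3341
5. ⊥bis P2·P4 via (2.635,10.835): [(0, 10.9668) (4.5143, 10.741) (11.9533, 24) (0, 24)]  |A|=108.6624
6. ⊥bis P2·P5 via (17.695,18.82): [(0, 10.9668) (4.5143, 10.741) (11.9533, 24) (0, 24)]  |A|=108.6624
7. ⊥bis P2·P6 via (18.34,12.23): [(0, 10.9668) (4.5143, 10.741) (11.9533, 24) (0, 24)]  |A|=108.6624
8. canonical 4-gon: [(0, 10.9668) (4.5143, 10.741) (11.9533, 24) (0, 24)]
9. shoelace: 108.6624

Area of P2's cell: 108.6624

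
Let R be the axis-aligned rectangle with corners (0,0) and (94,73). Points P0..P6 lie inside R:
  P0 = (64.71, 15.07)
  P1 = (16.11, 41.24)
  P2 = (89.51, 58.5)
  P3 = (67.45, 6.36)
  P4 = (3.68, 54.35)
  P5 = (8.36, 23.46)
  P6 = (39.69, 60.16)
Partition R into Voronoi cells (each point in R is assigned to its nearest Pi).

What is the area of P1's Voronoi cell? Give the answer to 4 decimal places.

1. box [0,94]×[0,73]: [(0, 0) (94, 0) (94, 73) (0, 73)]
2. ⊥bis P1·P0 via (40.41,28.155): [(0, 0) (25.2492, 0) (64.558, 73) (0, 73)]  |A|=3277.9623
3. ⊥bis P1·P2 via (52.81,49.87): [(0, 0) (25.2492, 0) (52.5951, 50.7838) (47.371, 73) (0, 73)]  |A|=3087.0473
4. ⊥bis P1·P3 via (41.78,23.8): [(0, 0) (25.2492, 0) (52.5951, 50.7838) (47.371, 73) (0, 73)]  |A|=3087.0473
5. ⊥bis P1·P4 via (9.895,47.795): [(0, 38.4132) (0, 0) (25.2492, 0) (52.5951, 50.7838) (47.371, 73) (36.4789, 73)]  |A|=2456.2043
6. ⊥bis P1·P5 via (12.235,32.35): [(0, 38.4132) (0, 37.683) (36.8836, 21.6061) (52.5951, 50.7838) (47.371, 73) (36.4789, 73)]  |A|=1488.4939
7. ⊥bis P1·P6 via (27.9,50.7): [(21.4445, 58.7455) (0, 38.4132) (0, 37.683) (36.8836, 21.6061) (42.6507, 32.3162)]  |A|=758.41
8. canonical 5-gon: [(21.4445, 58.7455) (0, 38.4132) (0, 37.683) (36.8836, 21.6061) (42.6507, 32.3162)]
9. shoelace: 758.41

Area of P1's cell: 758.4100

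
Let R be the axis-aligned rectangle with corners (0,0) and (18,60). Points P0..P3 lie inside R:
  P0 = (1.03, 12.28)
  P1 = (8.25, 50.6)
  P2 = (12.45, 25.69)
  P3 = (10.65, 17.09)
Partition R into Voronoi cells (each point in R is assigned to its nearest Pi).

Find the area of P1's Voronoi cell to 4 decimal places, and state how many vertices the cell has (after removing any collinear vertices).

1. box [0,18]×[0,60]: [(0, 0) (18, 0) (18, 60) (0, 60)]
2. ⊥bis P1·P0 via (4.64,31.44): [(0, 32.3142) (18, 28.9228) (18, 60) (0, 60)]  |A|=528.8667
3. ⊥bis P1·P2 via (10.35,38.145): [(0, 36.3999) (18, 39.4348) (18, 60) (0, 60)]  |A|=397.4871
4. ⊥bis P1·P3 via (9.45,33.845): [(0, 36.3999) (18, 39.4348) (18, 60) (0, 60)]  |A|=397.4871
5. canonical 4-gon: [(0, 36.3999) (18, 39.4348) (18, 60) (0, 60)]
6. shoelace: 397.4871

Area of P1's cell: 397.4871 (4 vertices)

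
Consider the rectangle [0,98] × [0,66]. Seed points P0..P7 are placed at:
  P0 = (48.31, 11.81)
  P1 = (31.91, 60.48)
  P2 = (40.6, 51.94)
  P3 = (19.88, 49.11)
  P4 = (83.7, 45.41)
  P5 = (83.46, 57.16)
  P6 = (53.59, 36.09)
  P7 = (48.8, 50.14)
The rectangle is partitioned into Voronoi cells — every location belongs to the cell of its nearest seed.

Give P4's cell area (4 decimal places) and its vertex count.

1. box [0,98]×[0,66]: [(0, 0) (98, 0) (98, 66) (0, 66)]
2. ⊥bis P4·P0 via (66.005,28.61): [(93.1679, 0) (98, 0) (98, 66) (30.5062, 66)]  |A|=2386.7552
3. ⊥bis P4·P1 via (57.805,52.945): [(54.3087, 40.9294) (93.1679, 0) (98, 0) (98, 66) (61.6038, 66)]  |A|=1996.9376
4. ⊥bis P4·P2 via (62.15,48.675): [(60.0589, 34.8729) (93.1679, 0) (98, 0) (98, 66) (64.7749, 66)]  |A|=1853.4123
5. ⊥bis P4·P3 via (51.79,47.26): [(60.0589, 34.8729) (93.1679, 0) (98, 0) (98, 66) (64.7749, 66)]  |A|=1853.4123
6. ⊥bis P4·P5 via (83.58,51.285): [(62.4801, 50.854) (60.0589, 34.8729) (93.1679, 0) (98, 0) (98, 51.5795)]  |A|=1345.6924
7. ⊥bis P4·P6 via (68.645,40.75): [(65.4984, 50.9157) (75.4975, 18.6118) (93.1679, 0) (98, 0) (98, 51.5795)]  |A|=1153.5842
8. ⊥bis P4·P7 via (66.25,47.775): [(66.6789, 50.9398) (66.3172, 48.2705) (75.4975, 18.6118) (93.1679, 0) (98, 0) (98, 51.5795)]  |A|=1152.013
9. canonical 6-gon: [(66.6789, 50.9398) (66.3172, 48.2705) (75.4975, 18.6118) (93.1679, 0) (98, 0) (98, 51.5795)]
10. shoelace: 1152.013

Area of P4's cell: 1152.0130 (6 vertices)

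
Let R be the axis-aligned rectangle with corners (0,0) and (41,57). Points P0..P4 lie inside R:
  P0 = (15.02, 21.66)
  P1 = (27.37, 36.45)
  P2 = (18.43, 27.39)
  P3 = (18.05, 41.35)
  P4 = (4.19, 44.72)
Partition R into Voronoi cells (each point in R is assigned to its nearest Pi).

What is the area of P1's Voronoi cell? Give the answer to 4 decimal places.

Area of P1's cell: 542.1959

1. box [0,41]×[0,57]: [(0, 0) (41, 0) (41, 57) (0, 57)]
2. ⊥bis P1·P0 via (21.195,29.055): [(0, 46.7533) (41, 12.5174) (41, 57) (0, 57)]  |A|=1121.951
3. ⊥bis P1·P2 via (22.9,31.92): [(0, 54.5167) (41, 14.0597) (41, 57) (0, 57)]  |A|=931.1833
4. ⊥bis P1·P3 via (22.71,38.9): [(20.3587, 34.4277) (41, 14.0597) (41, 57) (32.2261, 57)]  |A|=542.1959
5. ⊥bis P1·P4 via (15.78,40.585): [(20.3587, 34.4277) (41, 14.0597) (41, 57) (32.2261, 57)]  |A|=542.1959
6. canonical 4-gon: [(20.3587, 34.4277) (41, 14.0597) (41, 57) (32.2261, 57)]
7. shoelace: 542.1959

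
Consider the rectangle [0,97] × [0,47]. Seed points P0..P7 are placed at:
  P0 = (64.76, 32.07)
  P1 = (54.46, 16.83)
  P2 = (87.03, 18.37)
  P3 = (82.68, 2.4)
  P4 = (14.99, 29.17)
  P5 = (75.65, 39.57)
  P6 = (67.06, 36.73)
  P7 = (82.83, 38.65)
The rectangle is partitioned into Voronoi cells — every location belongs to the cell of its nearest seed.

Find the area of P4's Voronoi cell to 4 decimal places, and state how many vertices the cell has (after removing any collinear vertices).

Area of P4's cell: 1624.6721 (5 vertices)

1. box [0,97]×[0,47]: [(0, 0) (97, 0) (97, 47) (0, 47)]
2. ⊥bis P4·P0 via (39.875,30.62): [(0, 0) (41.6592, 0) (38.9206, 47) (0, 47)]  |A|=1893.6238
3. ⊥bis P4·P1 via (34.725,23): [(0, 0) (27.5342, 0) (39.4402, 38.0818) (38.9206, 47) (0, 47)]  |A|=1624.6721
4. ⊥bis P4·P2 via (51.01,23.77): [(0, 0) (27.5342, 0) (39.4402, 38.0818) (38.9206, 47) (0, 47)]  |A|=1624.6721
5. ⊥bis P4·P3 via (48.835,15.785): [(0, 0) (27.5342, 0) (39.4402, 38.0818) (38.9206, 47) (0, 47)]  |A|=1624.6721
6. ⊥bis P4·P5 via (45.32,34.37): [(0, 0) (27.5342, 0) (39.4402, 38.0818) (38.9206, 47) (0, 47)]  |A|=1624.6721
7. ⊥bis P4·P6 via (41.025,32.95): [(0, 0) (27.5342, 0) (39.4402, 38.0818) (38.9206, 47) (0, 47)]  |A|=1624.6721
8. ⊥bis P4·P7 via (48.91,33.91): [(0, 0) (27.5342, 0) (39.4402, 38.0818) (38.9206, 47) (0, 47)]  |A|=1624.6721
9. canonical 5-gon: [(0, 0) (27.5342, 0) (39.4402, 38.0818) (38.9206, 47) (0, 47)]
10. shoelace: 1624.6721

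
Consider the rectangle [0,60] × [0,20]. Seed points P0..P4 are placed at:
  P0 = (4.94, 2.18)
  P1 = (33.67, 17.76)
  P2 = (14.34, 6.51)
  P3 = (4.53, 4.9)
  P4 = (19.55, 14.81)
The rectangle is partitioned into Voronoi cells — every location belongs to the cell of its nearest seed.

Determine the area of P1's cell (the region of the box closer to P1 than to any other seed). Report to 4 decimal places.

1. box [0,60]×[0,20]: [(0, 0) (60, 0) (60, 20) (0, 20)]
2. ⊥bis P1·P0 via (19.305,9.97): [(24.7116, 0) (60, 0) (60, 20) (13.8658, 20)]  |A|=814.2254
3. ⊥bis P1·P2 via (24.005,12.135): [(31.0675, 0) (60, 0) (60, 20) (19.4276, 20)]  |A|=695.0487
4. ⊥bis P1·P3 via (19.1,11.33): [(31.0675, 0) (60, 0) (60, 20) (19.4276, 20)]  |A|=695.0487
5. ⊥bis P1·P4 via (26.61,16.285): [(29.4214, 2.8284) (31.0675, 0) (60, 0) (60, 20) (25.8338, 20)]  |A|=640.046
6. canonical 5-gon: [(29.4214, 2.8284) (31.0675, 0) (60, 0) (60, 20) (25.8338, 20)]
7. shoelace: 640.046

Area of P1's cell: 640.0460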